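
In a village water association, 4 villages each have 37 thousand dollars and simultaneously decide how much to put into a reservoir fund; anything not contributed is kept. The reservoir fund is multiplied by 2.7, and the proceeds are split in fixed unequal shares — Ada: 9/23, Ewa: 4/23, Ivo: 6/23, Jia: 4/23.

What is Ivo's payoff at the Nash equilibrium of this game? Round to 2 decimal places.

63.06 thousand dollars

Each unit j contributes comes back to j as 2.7 × (j's share), so j prefers to contribute only if that share exceeds 1/2.7 = 0.3704; otherwise keeping the unit dominates.
The only share above 0.3704 is Ada's 9/23, contributing 37; the remaining 3 contribute 0. Total contributed: 37.
Ivo keeps 37 and receives 2.7 × 37 × 6/23 = 26.06 from the reservoir fund, for a payoff of 63.06.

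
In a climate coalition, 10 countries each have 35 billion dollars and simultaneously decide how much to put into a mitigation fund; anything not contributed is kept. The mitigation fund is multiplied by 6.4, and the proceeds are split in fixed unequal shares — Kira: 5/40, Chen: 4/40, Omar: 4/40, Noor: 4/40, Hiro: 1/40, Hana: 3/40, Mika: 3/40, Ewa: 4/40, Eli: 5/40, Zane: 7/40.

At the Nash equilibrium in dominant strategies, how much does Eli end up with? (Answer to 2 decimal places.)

63.00 billion dollars

Each unit j contributes comes back to j as 6.4 × (j's share), so j prefers to contribute only if that share exceeds 1/6.4 = 0.1563; otherwise keeping the unit dominates.
The only share above 0.1563 is Zane's 7/40, contributing 35; the remaining 9 contribute 0. Total contributed: 35.
Eli keeps 35 and receives 6.4 × 35 × 5/40 = 28.00 from the mitigation fund, for a payoff of 63.00.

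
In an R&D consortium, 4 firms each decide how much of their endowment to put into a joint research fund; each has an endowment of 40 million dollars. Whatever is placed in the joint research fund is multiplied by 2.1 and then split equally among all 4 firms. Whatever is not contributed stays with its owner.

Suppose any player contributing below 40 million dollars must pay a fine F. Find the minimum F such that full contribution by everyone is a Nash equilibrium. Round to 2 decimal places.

19.00 million dollars

Given the others contribute fully, the best deviation is to contribute 0 (any partial contribution still incurs the fine and gives up units whose private return 0.5250 is below 1).
Deviating from 40 to 0 saves 40 million dollars but forfeits the deviator's share of the drop in the joint research fund: 2.1/4 × 40 = 21.00.
So the deviation gain is 40 − 21.00 = 19.00, and the fine must be at least 19.00 million dollars to wipe it out.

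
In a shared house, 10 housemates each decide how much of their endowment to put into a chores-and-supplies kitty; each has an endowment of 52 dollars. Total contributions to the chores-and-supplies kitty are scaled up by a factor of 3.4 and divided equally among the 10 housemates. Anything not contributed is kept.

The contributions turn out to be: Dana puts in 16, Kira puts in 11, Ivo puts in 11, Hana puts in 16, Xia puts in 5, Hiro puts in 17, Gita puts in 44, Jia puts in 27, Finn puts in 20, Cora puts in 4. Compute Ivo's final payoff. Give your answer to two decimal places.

99.14 dollars

Total contributed: 16 + 11 + 11 + 16 + 5 + 17 + 44 + 27 + 20 + 4 = 171.
Each receives 3.4 × 171 / 10 = 58.14 from the chores-and-supplies kitty.
Ivo keeps 52 − 11 = 41, so Ivo's payoff is 41 + 58.14 = 99.14.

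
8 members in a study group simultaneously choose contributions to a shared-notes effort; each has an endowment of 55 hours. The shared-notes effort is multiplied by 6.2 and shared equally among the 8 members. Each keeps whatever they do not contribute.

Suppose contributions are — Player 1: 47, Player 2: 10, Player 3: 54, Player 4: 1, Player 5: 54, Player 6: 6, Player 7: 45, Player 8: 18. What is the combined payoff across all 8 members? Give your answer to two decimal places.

1662.00 hours

Total contributed: 47 + 10 + 54 + 1 + 54 + 6 + 45 + 18 = 235; total kept: 8 × 55 − 235 = 205.
The shared-notes effort pays out 6.2 × 235 = 1457.00 in aggregate.
Group total = 205 + 1457.00 = 1662.00.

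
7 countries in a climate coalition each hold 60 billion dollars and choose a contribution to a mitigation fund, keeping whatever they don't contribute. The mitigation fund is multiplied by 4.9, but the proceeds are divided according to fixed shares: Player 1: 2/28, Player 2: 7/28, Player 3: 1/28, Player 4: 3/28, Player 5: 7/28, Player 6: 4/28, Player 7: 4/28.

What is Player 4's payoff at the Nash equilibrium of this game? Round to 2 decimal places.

Each unit j contributes comes back to j as 4.9 × (j's share), so j prefers to contribute only if that share exceeds 1/4.9 = 0.2041; otherwise keeping the unit dominates.
Player 2 and Player 5 are above the threshold, contributing 60 each; the remaining 5 contribute 0. Total contributed: 120.
Player 4 keeps 60 and receives 4.9 × 120 × 3/28 = 63.00 from the mitigation fund, for a payoff of 123.00.

123.00 billion dollars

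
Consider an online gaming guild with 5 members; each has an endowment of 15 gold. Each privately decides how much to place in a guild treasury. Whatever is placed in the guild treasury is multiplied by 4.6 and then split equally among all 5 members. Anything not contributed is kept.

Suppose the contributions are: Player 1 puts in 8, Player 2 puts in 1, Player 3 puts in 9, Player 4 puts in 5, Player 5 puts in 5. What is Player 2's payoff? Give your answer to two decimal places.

Total contributed: 8 + 1 + 9 + 5 + 5 = 28.
Each receives 4.6 × 28 / 5 = 25.76 from the guild treasury.
Player 2 keeps 15 − 1 = 14, so Player 2's payoff is 14 + 25.76 = 39.76.

39.76 gold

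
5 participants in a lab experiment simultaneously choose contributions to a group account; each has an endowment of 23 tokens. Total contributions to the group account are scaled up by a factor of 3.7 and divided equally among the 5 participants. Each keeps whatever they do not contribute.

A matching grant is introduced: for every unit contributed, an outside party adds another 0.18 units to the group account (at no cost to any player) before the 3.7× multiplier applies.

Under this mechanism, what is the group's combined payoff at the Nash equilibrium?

115.00 tokens

With the mechanism, a contributed unit returns 3.7 × 1.18 / 5 = 0.8732 per unit of net cost — still below 1 — so contributing 0 remains dominant for every player.
At the Nash equilibrium no one contributes; group total payoff = 5 × 23 = 115.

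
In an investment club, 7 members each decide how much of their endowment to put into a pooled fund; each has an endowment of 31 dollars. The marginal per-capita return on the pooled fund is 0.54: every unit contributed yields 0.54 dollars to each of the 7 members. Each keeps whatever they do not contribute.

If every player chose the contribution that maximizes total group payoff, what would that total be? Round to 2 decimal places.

820.26 dollars

Each contributed unit returns 3.780 to the group as a whole (0.54 to each of 7 players), which exceeds 1, so the social optimum is full contribution: group total = 3.780 × 217 = 820.26.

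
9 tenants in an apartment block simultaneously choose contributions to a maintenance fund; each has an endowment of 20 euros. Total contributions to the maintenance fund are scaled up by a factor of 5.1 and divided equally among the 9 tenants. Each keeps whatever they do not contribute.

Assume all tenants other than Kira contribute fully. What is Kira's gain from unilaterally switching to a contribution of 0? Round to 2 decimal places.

8.67 euros

Switching from a contribution of 20 to 0 lets Kira keep an extra 20 euros, but lowers the maintenance fund by 20, which costs Kira their own share of that drop: 5.1/9 × 20 = 11.33.
Net gain = 20 − 11.33 = 8.67. The private return per contributed unit (0.5667) is below 1, so free-riding is indeed the best response regardless of what the others do.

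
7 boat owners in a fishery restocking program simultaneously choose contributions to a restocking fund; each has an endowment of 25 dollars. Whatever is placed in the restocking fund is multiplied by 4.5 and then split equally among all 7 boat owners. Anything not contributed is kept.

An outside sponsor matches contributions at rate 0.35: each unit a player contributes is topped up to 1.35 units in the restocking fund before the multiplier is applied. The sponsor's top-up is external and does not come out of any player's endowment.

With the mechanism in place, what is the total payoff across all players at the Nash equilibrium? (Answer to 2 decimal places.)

The effective private return is 4.5 × 1.35 / 7 = 0.8679, which is still under 1, so the mechanism doesn't change anyone's dominant strategy: zero contribution.
At the Nash equilibrium no one contributes; group total payoff = 7 × 25 = 175.

175.00 dollars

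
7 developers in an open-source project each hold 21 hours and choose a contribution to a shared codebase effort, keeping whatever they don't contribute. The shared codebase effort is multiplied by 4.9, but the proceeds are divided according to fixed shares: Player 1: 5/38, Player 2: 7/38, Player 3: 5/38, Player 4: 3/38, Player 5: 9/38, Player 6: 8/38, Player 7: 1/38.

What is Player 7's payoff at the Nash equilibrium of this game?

26.42 hours

A player with share s gets back 4.9·s per unit contributed, so full contribution is dominant for anyone with s > 1/4.9 = 0.2041 and zero contribution is dominant for anyone below.
The shares above 0.2041 belong to Player 5 and Player 6, contributing 21 each; the remaining 5 contribute 0. Total contributed: 42.
Player 7 keeps 21 and receives 4.9 × 42 × 1/38 = 5.42 from the shared codebase effort, for a payoff of 26.42.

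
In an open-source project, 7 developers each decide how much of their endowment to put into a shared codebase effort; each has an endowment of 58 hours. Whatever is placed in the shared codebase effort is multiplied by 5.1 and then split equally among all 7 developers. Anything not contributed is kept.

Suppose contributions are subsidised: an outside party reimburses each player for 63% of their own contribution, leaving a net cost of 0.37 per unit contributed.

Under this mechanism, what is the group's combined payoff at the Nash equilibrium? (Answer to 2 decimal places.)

2326.38 hours

Under the mechanism each unit contributed yields (5.1/7) / 0.37 = 1.9691 back to its contributor per unit of net cost, which exceeds 1, making full contribution the dominant choice for everyone.
So the Nash equilibrium is full contribution by all 7; the group earns 7 × (58 × 0.63 + 5.1 × 58) = 2326.38.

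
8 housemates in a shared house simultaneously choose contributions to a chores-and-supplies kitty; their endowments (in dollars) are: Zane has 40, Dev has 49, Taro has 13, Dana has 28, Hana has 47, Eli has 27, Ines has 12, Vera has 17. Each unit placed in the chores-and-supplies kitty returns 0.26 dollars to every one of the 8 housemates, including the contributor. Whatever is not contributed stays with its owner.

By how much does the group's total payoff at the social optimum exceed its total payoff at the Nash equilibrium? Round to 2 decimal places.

251.64 dollars

The private return per contributed unit is 0.26 < 1 for everyone, so the Nash equilibrium is zero contribution and the group total is Σ E_j = 40 + 49 + 13 + 28 + 47 + 27 + 12 + 17 = 233.
Each contributed unit returns 2.080 to the group, so the social optimum is full contribution by everyone: group total = 2.080 × 233 = 484.64.
Efficiency loss = (2.080 − 1) × 233 = 251.64.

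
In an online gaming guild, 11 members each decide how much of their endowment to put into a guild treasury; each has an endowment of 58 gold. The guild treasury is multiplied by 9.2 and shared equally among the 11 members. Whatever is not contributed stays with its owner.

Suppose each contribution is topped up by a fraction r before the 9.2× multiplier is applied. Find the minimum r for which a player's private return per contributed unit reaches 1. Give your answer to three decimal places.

With matching at rate r, one contributed unit becomes (1 + r) in the guild treasury and returns 9.2 × (1 + r) / 11 to the contributor.
Setting this equal to 1: 1 + r = 11/9.2 = 1.1957.
So the minimum matching rate is r = 1.1957 − 1 = 0.196.

0.196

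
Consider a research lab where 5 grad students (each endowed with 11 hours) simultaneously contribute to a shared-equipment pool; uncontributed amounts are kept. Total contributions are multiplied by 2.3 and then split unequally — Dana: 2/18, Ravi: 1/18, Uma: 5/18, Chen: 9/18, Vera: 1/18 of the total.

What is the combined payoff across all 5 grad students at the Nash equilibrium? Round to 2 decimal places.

69.30 hours

Player j's private return per contributed unit is 2.3 × (j's share). Contributing is weakly dominant for j when that share is at least 1/2.3 = 0.4348, and contributing 0 is dominant otherwise.
Chen alone (share 9/18) is above the threshold, contributing 11; the remaining 4 contribute 0. Total contributed: 11.
The shared-equipment pool pays out 2.3 × 11 = 25.30 in total (split across the unequal shares, but the aggregate is all that matters for the group sum).
The 4 free-riders keep 11 each, adding 44. Group total = 44 + 25.30 = 69.30.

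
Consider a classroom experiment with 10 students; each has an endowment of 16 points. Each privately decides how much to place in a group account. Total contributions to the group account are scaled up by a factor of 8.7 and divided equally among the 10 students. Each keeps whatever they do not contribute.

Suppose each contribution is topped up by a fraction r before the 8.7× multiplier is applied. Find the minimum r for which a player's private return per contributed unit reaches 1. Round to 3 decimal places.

With matching at rate r, one contributed unit becomes (1 + r) in the group account and returns 8.7 × (1 + r) / 10 to the contributor.
Setting this equal to 1: 1 + r = 10/8.7 = 1.1494.
So the minimum matching rate is r = 1.1494 − 1 = 0.149.

0.149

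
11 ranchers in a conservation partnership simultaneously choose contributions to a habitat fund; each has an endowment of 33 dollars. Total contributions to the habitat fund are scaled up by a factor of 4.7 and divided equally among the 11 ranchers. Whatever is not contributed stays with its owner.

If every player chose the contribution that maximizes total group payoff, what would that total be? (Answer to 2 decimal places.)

1706.10 dollars

Each contributed unit returns 4.700 to the group as a whole (0.4273 to each of 11 players), which exceeds 1, so the social optimum is full contribution: group total = 4.700 × 363 = 1706.10.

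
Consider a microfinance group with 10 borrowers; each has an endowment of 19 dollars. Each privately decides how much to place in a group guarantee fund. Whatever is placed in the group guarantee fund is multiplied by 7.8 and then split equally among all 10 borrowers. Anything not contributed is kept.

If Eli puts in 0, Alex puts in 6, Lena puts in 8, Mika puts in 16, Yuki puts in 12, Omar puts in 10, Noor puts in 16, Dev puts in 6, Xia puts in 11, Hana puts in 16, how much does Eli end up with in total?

Total contributed: 0 + 6 + 8 + 16 + 12 + 10 + 16 + 6 + 11 + 16 = 101.
Each receives 7.8 × 101 / 10 = 78.78 from the group guarantee fund.
Eli keeps 19 − 0 = 19, so Eli's payoff is 19 + 78.78 = 97.78.

97.78 dollars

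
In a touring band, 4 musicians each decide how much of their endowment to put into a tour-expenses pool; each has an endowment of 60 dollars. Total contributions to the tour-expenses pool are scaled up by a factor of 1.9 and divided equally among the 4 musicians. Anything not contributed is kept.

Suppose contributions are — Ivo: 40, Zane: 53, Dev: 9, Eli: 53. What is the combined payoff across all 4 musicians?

379.50 dollars

Total contributed: 40 + 53 + 9 + 53 = 155; total kept: 4 × 60 − 155 = 85.
The tour-expenses pool pays out 1.9 × 155 = 294.50 in aggregate.
Group total = 85 + 294.50 = 379.50.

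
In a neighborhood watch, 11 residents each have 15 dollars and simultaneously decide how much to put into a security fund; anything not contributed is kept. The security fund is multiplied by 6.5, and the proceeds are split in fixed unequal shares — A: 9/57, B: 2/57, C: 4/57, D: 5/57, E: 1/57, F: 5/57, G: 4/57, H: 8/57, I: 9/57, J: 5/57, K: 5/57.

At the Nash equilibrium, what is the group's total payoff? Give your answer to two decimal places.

330.00 dollars

Each unit j contributes comes back to j as 6.5 × (j's share), so j prefers to contribute only if that share exceeds 1/6.5 = 0.1538; otherwise keeping the unit dominates.
The shares above 0.1538 belong to A and I, contributing 15 each; the remaining 9 contribute 0. Total contributed: 30.
The security fund pays out 6.5 × 30 = 195.00 in total (split across the unequal shares, but the aggregate is all that matters for the group sum).
The 9 free-riders keep 15 each, adding 135. Group total = 135 + 195.00 = 330.00.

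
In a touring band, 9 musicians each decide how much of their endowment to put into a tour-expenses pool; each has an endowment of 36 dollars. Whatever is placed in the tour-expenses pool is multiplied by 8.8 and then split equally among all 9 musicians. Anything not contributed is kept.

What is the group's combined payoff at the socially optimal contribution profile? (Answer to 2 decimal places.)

Each contributed unit returns 8.800 to the group as a whole (0.9778 to each of 9 players), which exceeds 1, so the social optimum is full contribution: group total = 8.800 × 324 = 2851.20.

2851.20 dollars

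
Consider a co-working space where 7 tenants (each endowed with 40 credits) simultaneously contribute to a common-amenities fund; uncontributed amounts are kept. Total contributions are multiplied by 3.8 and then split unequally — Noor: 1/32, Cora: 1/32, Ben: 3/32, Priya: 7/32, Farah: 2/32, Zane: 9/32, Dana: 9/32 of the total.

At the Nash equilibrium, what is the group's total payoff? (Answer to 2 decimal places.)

Each unit j contributes comes back to j as 3.8 × (j's share), so j prefers to contribute only if that share exceeds 1/3.8 = 0.2632; otherwise keeping the unit dominates.
Zane and Dana clear that bar, contributing 40 each; the remaining 5 contribute 0. Total contributed: 80.
The common-amenities fund pays out 3.8 × 80 = 304.00 in total (split across the unequal shares, but the aggregate is all that matters for the group sum).
The 5 free-riders keep 40 each, adding 200. Group total = 200 + 304.00 = 504.00.

504.00 credits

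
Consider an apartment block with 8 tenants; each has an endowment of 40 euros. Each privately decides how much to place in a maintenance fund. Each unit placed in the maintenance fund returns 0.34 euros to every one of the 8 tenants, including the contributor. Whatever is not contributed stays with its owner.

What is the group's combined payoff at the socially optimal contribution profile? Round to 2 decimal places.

Each contributed unit returns 2.720 to the group as a whole (0.34 to each of 8 players), which exceeds 1, so the social optimum is full contribution: group total = 2.720 × 320 = 870.40.

870.40 euros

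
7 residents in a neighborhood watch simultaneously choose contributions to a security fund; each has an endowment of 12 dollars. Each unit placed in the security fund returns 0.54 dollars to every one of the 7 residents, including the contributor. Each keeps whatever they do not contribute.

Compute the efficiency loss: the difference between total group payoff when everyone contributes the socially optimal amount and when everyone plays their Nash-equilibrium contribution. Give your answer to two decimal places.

233.52 dollars

The private return per contributed unit is 0.54 < 1, so contributing 0 is dominant for every player. At the Nash equilibrium everyone keeps their 12, and the group total is 7 × 12 = 84.
Each contributed unit returns 3.780 to the group as a whole (0.54 to each of 7 players), which exceeds 1, so the social optimum is full contribution: group total = 3.780 × 84 = 317.52.
Efficiency loss = 317.52 − 84 = 233.52.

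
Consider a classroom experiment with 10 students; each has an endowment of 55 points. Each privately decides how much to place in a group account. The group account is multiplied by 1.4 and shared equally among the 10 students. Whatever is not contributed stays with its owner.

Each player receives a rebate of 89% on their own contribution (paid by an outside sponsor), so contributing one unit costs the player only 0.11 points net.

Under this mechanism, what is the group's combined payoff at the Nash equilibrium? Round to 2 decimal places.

Under the mechanism each unit contributed yields (1.4/10) / 0.11 = 1.2727 back to its contributor per unit of net cost, which exceeds 1, making full contribution the dominant choice for everyone.
So the Nash equilibrium is full contribution by all 10; the group earns 10 × (55 × 0.89 + 1.4 × 55) = 1259.50.

1259.50 points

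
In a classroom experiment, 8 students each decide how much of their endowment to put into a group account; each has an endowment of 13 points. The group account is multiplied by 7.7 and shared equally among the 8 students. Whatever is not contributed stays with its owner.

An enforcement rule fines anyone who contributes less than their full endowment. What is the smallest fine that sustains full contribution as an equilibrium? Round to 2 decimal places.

Given the others contribute fully, the best deviation is to contribute 0 (any partial contribution still incurs the fine and gives up units whose private return 0.9625 is below 1).
Deviating from 13 to 0 saves 13 points but forfeits the deviator's share of the drop in the group account: 7.7/8 × 13 = 12.51.
So the deviation gain is 13 − 12.51 = 0.49, and the fine must be at least 0.49 points to wipe it out.

0.49 points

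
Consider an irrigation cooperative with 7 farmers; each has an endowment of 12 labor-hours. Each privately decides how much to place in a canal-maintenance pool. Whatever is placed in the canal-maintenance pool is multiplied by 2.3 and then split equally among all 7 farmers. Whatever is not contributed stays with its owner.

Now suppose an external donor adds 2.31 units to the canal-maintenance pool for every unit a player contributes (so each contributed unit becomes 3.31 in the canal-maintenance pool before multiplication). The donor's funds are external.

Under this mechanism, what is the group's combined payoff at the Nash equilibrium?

639.49 labor-hours

Under the mechanism each unit contributed yields 2.3 × 3.31 / 7 = 1.0876 back to its contributor per unit of net cost, which exceeds 1, making full contribution the dominant choice for everyone.
At the Nash equilibrium everyone contributes 12. Group total payoff = 2.3 × 3.31 × 84 = 639.49.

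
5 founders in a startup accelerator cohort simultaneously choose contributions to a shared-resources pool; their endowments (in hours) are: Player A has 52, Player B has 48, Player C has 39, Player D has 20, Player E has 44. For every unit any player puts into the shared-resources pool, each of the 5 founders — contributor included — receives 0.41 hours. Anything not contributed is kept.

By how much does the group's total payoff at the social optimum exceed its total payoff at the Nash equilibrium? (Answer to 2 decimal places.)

213.15 hours

The private return per contributed unit is 0.41 < 1 for everyone, so the Nash equilibrium is zero contribution and the group total is Σ E_j = 52 + 48 + 39 + 20 + 44 = 203.
Each contributed unit returns 2.050 to the group, so the social optimum is full contribution by everyone: group total = 2.050 × 203 = 416.15.
Efficiency loss = (2.050 − 1) × 203 = 213.15.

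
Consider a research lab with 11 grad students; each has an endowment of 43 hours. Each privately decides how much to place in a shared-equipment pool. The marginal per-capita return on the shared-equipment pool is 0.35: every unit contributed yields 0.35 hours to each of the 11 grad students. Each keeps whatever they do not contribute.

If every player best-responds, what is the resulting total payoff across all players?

The private return per contributed unit is 0.35 < 1, so contributing 0 is dominant for every player. At the Nash equilibrium everyone keeps their 43, and the group total is 11 × 43 = 473.

473.00 hours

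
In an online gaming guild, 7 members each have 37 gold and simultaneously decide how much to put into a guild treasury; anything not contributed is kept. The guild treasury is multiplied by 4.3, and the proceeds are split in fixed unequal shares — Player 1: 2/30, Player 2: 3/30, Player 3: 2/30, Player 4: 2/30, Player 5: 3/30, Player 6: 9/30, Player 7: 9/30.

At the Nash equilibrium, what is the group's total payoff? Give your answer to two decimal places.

503.20 gold

For player j, contributing a unit is worthwhile iff 4.3 × (j's share) ≥ 1, i.e. iff j's share is at least 0.2326.
Player 6 and Player 7 are above the threshold, contributing 37 each; the remaining 5 contribute 0. Total contributed: 74.
The guild treasury pays out 4.3 × 74 = 318.20 in total (split across the unequal shares, but the aggregate is all that matters for the group sum).
The 5 free-riders keep 37 each, adding 185. Group total = 185 + 318.20 = 503.20.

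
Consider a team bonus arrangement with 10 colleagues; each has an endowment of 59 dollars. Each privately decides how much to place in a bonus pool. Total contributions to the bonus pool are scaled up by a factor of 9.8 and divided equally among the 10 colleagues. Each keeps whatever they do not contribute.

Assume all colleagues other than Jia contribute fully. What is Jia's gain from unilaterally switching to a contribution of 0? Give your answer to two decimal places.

Switching from a contribution of 59 to 0 lets Jia keep an extra 59 dollars, but lowers the bonus pool by 59, which costs Jia their own share of that drop: 9.8/10 × 59 = 57.82.
Net gain = 59 − 57.82 = 1.18. The private return per contributed unit (0.9800) is below 1, so free-riding is indeed the best response regardless of what the others do.

1.18 dollars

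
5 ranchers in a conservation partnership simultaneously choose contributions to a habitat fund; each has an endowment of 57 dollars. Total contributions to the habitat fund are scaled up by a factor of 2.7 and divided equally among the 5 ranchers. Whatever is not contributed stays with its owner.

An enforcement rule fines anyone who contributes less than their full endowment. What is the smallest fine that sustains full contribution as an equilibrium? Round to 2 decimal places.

Given the others contribute fully, the best deviation is to contribute 0 (any partial contribution still incurs the fine and gives up units whose private return 0.5400 is below 1).
Deviating from 57 to 0 saves 57 dollars but forfeits the deviator's share of the drop in the habitat fund: 2.7/5 × 57 = 30.78.
So the deviation gain is 57 − 30.78 = 26.22, and the fine must be at least 26.22 dollars to wipe it out.

26.22 dollars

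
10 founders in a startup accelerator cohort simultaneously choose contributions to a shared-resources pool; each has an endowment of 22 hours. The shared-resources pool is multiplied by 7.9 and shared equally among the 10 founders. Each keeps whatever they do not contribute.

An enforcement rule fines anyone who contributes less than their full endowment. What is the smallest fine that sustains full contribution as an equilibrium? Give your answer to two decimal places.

Given the others contribute fully, the best deviation is to contribute 0 (any partial contribution still incurs the fine and gives up units whose private return 0.7900 is below 1).
Deviating from 22 to 0 saves 22 hours but forfeits the deviator's share of the drop in the shared-resources pool: 7.9/10 × 22 = 17.38.
So the deviation gain is 22 − 17.38 = 4.62, and the fine must be at least 4.62 hours to wipe it out.

4.62 hours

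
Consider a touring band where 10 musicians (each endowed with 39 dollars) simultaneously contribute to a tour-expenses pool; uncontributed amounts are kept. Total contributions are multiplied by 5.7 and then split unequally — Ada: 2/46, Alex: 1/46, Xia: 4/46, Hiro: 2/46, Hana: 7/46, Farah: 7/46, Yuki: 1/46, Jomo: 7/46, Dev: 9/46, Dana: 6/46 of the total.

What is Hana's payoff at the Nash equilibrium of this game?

A player with share s gets back 5.7·s per unit contributed, so full contribution is dominant for anyone with s > 1/5.7 = 0.1754 and zero contribution is dominant for anyone below.
The only share above 0.1754 is Dev's 9/46, contributing 39; the remaining 9 contribute 0. Total contributed: 39.
Hana keeps 39 and receives 5.7 × 39 × 7/46 = 33.83 from the tour-expenses pool, for a payoff of 72.83.

72.83 dollars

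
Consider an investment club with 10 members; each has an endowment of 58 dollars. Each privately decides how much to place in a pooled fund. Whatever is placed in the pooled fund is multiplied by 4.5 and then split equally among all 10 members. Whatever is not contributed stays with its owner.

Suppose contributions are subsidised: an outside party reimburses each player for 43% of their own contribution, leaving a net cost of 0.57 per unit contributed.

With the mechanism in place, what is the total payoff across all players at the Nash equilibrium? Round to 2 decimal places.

With the mechanism, a contributed unit returns (4.5/10) / 0.57 = 0.7895 per unit of net cost — still below 1 — so contributing 0 remains dominant for every player.
Everyone keeps their endowment and the group total is 10 × 58 = 580.

580.00 dollars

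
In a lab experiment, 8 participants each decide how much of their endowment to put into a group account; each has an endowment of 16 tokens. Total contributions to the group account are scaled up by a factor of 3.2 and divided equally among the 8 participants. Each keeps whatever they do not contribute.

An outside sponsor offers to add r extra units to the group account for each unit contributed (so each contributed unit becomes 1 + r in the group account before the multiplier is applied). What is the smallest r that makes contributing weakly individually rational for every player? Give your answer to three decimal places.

With matching at rate r, one contributed unit becomes (1 + r) in the group account and returns 3.2 × (1 + r) / 8 to the contributor.
Setting this equal to 1: 1 + r = 8/3.2 = 2.5000.
So the minimum matching rate is r = 2.5000 − 1 = 1.500.

1.500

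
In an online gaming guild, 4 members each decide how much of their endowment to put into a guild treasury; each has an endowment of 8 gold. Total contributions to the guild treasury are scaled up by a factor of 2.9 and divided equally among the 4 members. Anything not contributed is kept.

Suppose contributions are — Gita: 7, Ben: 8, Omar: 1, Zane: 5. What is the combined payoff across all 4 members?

71.90 gold

Total contributed: 7 + 8 + 1 + 5 = 21; total kept: 4 × 8 − 21 = 11.
The guild treasury pays out 2.9 × 21 = 60.90 in aggregate.
Group total = 11 + 60.90 = 71.90.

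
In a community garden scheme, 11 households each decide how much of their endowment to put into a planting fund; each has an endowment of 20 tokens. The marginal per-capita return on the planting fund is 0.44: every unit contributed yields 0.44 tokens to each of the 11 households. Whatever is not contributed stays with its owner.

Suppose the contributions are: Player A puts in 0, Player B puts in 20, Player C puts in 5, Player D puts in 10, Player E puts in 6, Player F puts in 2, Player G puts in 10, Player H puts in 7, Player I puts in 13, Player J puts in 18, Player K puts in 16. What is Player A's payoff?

Total contributed: 0 + 20 + 5 + 10 + 6 + 2 + 10 + 7 + 13 + 18 + 16 = 107.
Each receives 0.44 × 107 = 47.08 from the planting fund.
Player A keeps 20 − 0 = 20, so Player A's payoff is 20 + 47.08 = 67.08.

67.08 tokens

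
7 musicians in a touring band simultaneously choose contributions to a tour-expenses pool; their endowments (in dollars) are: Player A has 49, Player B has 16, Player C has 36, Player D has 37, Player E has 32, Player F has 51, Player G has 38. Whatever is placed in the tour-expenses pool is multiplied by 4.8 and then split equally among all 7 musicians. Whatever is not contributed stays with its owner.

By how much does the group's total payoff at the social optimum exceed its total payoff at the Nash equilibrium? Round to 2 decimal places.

984.20 dollars

The private return per contributed unit is 4.8/7 = 0.6857 < 1 for every player regardless of endowment, so the Nash equilibrium is zero contribution and the group total is Σ E_j = 49 + 16 + 36 + 37 + 32 + 51 + 38 = 259.
Each contributed unit returns 4.800 to the group, so the social optimum is full contribution by everyone: group total = 4.800 × 259 = 1243.20.
Efficiency loss = (4.800 − 1) × 259 = 984.20.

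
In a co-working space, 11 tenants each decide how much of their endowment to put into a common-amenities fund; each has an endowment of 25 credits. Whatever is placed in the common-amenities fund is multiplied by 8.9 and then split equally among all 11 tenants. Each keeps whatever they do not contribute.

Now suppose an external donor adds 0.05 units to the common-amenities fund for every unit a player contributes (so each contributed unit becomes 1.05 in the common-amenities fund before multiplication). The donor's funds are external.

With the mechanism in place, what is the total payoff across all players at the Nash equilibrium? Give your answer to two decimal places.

275.00 credits

With the mechanism, a contributed unit returns 8.9 × 1.05 / 11 = 0.8495 per unit of net cost — still below 1 — so contributing 0 remains dominant for every player.
At the Nash equilibrium no one contributes; group total payoff = 11 × 25 = 275.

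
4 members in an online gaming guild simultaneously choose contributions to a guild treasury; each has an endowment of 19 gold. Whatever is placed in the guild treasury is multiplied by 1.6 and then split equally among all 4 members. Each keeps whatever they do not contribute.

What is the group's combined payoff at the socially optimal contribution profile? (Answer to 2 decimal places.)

Each contributed unit returns 1.600 to the group as a whole (0.4000 to each of 4 players), which exceeds 1, so the social optimum is full contribution: group total = 1.600 × 76 = 121.60.

121.60 gold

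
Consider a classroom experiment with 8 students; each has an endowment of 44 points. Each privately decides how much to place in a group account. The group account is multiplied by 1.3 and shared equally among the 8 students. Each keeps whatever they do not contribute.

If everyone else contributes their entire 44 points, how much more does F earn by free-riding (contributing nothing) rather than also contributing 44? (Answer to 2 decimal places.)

36.85 points

Switching from a contribution of 44 to 0 lets F keep an extra 44 points, but lowers the group account by 44, which costs F their own share of that drop: 1.3/8 × 44 = 7.15.
Net gain = 44 − 7.15 = 36.85. The private return per contributed unit (0.1625) is below 1, so free-riding is indeed the best response regardless of what the others do.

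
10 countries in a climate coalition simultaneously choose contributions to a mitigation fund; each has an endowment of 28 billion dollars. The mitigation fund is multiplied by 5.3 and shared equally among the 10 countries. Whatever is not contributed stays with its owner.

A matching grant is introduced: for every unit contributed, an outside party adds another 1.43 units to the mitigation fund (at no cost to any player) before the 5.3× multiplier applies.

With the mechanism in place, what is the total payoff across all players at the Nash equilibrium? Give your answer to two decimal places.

With the mechanism, a contributed unit returns 5.3 × 2.43 / 10 = 1.2879 per unit of net cost to the contributor — now above 1 — so contributing fully is weakly dominant for every player.
At the Nash equilibrium everyone contributes 28. Group total payoff = 5.3 × 2.43 × 280 = 3606.12.

3606.12 billion dollars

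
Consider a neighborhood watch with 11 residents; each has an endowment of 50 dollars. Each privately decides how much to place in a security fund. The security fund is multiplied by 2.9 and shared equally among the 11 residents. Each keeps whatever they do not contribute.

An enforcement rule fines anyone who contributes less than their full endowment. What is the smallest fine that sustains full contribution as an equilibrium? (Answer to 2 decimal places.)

36.82 dollars

Given the others contribute fully, the best deviation is to contribute 0 (any partial contribution still incurs the fine and gives up units whose private return 0.2636 is below 1).
Deviating from 50 to 0 saves 50 dollars but forfeits the deviator's share of the drop in the security fund: 2.9/11 × 50 = 13.18.
So the deviation gain is 50 − 13.18 = 36.82, and the fine must be at least 36.82 dollars to wipe it out.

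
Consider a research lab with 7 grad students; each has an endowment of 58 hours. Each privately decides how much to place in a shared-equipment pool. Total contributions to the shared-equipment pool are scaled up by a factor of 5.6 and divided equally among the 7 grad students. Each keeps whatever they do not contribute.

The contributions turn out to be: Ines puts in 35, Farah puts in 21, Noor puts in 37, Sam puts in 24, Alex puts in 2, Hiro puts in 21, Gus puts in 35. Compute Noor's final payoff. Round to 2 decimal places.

Total contributed: 35 + 21 + 37 + 24 + 2 + 21 + 35 = 175.
Each receives 5.6 × 175 / 7 = 140.00 from the shared-equipment pool.
Noor keeps 58 − 37 = 21, so Noor's payoff is 21 + 140.00 = 161.00.

161.00 hours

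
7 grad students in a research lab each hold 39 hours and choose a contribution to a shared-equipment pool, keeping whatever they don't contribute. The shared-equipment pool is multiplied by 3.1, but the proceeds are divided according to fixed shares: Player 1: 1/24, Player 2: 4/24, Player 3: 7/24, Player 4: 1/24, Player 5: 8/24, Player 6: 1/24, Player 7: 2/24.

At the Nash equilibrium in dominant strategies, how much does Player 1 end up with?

44.04 hours

Each unit j contributes comes back to j as 3.1 × (j's share), so j prefers to contribute only if that share exceeds 1/3.1 = 0.3226; otherwise keeping the unit dominates.
Player 5 alone (share 8/24) is above the threshold, contributing 39; the remaining 6 contribute 0. Total contributed: 39.
Player 1 keeps 39 and receives 3.1 × 39 × 1/24 = 5.04 from the shared-equipment pool, for a payoff of 44.04.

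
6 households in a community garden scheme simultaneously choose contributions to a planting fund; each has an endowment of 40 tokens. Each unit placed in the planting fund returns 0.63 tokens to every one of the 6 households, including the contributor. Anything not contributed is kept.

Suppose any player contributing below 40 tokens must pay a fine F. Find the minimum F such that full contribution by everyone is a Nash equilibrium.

14.80 tokens

Given the others contribute fully, the best deviation is to contribute 0 (any partial contribution still incurs the fine and gives up units whose private return 0.63 is below 1).
Deviating from 40 to 0 saves 40 tokens but forfeits the deviator's share of the drop in the planting fund: 0.63 × 40 = 25.20.
So the deviation gain is 40 − 25.20 = 14.80, and the fine must be at least 14.80 tokens to wipe it out.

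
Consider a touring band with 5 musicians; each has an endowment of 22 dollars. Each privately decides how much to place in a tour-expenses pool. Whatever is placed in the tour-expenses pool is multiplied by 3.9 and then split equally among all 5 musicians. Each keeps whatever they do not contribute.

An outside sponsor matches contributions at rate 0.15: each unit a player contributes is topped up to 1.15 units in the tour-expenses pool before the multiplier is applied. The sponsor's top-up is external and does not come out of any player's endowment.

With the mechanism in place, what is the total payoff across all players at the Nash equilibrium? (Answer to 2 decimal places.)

Even with the mechanism, each unit contributed returns only 3.9 × 1.15 / 5 = 0.8970 per unit of net cost, so contributing nothing is still dominant.
At the Nash equilibrium no one contributes; group total payoff = 5 × 22 = 110.

110.00 dollars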